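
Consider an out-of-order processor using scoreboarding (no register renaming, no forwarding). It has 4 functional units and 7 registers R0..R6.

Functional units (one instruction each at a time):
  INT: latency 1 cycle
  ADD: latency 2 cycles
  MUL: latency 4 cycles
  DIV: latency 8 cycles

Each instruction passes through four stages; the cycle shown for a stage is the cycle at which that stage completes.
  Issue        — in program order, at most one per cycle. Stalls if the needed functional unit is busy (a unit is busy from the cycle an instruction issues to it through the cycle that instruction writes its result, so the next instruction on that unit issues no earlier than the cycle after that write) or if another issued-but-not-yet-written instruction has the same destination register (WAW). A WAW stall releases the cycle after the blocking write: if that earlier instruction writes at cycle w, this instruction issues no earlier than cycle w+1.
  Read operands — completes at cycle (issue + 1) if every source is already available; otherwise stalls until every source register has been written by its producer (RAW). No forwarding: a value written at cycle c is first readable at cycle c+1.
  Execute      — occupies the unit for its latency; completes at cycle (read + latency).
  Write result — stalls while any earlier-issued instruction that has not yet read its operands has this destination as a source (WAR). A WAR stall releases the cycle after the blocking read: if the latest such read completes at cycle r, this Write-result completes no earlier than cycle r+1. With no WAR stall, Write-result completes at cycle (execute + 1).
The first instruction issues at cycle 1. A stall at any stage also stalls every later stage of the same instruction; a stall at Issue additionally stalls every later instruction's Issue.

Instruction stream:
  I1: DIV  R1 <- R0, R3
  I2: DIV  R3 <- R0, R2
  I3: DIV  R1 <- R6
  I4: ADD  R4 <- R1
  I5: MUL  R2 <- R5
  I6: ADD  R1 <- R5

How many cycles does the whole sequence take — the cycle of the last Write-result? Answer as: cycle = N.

t=1  I1→DIV
t=2  I1 RO
t=10  I1 EX
t=11  I1 WR R1
t=12  I2→DIV
t=13  I2 RO
t=21  I2 EX
t=22  I2 WR R3
t=23  I3→DIV
t=24  I3 RO | I4→ADD
t=25  I5→MUL
t=26  I5 RO
t=30  I5 EX
t=31  I5 WR R2
t=32  I3 EX
t=33  I3 WR R1
t=34  I4 RO
t=36  I4 EX
t=37  I4 WR R4
t=38  I6→ADD
t=39  I6 RO
t=41  I6 EX
t=42  I6 WR R1

cycle = 42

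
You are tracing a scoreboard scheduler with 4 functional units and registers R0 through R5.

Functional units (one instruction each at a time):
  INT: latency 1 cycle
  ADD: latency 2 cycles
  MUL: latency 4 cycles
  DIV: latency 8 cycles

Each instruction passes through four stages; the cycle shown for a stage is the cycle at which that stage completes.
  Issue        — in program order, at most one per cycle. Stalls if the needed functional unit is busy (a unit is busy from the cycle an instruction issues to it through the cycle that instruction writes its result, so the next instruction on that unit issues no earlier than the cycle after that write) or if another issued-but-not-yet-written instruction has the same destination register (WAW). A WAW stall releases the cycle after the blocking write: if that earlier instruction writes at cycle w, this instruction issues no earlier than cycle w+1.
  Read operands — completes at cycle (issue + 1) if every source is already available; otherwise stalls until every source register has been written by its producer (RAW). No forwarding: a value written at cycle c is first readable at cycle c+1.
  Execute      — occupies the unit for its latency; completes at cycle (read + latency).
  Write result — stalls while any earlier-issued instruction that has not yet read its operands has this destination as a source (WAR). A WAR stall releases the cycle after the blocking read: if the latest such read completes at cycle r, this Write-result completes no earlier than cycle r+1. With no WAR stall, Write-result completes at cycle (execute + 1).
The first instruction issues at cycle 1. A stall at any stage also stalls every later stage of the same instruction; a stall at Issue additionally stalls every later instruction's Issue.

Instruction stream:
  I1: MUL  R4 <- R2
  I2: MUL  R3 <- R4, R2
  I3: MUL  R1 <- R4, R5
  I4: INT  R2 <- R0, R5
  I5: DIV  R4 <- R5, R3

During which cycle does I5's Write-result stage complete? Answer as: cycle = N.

cycle = 27

  I1 | 1 | 2 | 6 | 7
  I2 | 8 | 9 | 13 | 14   struct: MUL busy until I1 writes@7
  I3 | 15 | 16 | 20 | 21   struct: MUL busy until I2 writes@14
  I4 | 16 | 17 | 18 | 19
  I5 | 17 | 18 | 26 | 27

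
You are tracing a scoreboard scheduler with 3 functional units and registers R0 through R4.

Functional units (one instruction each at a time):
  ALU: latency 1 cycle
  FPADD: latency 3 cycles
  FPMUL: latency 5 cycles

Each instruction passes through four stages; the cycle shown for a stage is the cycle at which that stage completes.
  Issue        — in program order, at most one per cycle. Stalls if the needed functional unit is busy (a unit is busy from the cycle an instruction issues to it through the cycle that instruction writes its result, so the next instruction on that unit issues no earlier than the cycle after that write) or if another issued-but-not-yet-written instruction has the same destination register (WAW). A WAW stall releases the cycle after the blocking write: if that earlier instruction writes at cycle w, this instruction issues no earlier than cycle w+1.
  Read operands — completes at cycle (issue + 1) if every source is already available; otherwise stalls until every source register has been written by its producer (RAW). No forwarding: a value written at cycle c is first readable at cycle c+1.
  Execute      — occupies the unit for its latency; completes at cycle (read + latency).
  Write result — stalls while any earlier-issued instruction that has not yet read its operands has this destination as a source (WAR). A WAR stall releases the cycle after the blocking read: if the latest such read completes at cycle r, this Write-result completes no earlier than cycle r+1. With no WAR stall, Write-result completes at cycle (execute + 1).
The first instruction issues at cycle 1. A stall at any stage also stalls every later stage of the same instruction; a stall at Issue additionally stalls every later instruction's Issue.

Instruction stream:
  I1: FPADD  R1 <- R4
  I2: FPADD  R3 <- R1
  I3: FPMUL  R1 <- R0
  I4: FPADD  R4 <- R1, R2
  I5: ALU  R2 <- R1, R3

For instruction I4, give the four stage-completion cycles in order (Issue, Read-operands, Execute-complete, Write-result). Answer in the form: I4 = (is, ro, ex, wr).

I1 -> (1, 2, 5, 6)
I2 -> (7, 8, 11, 12)  // struct: FPADD busy until I1 writes@6
I3 -> (8, 9, 14, 15)
I4 -> (13, 16, 19, 20)  // struct: FPADD busy until I2 writes@12, RAW R1: wait I3 write@15
I5 -> (14, 16, 17, 18)  // RAW R1: wait I3 write@15

I4 = (13, 16, 19, 20)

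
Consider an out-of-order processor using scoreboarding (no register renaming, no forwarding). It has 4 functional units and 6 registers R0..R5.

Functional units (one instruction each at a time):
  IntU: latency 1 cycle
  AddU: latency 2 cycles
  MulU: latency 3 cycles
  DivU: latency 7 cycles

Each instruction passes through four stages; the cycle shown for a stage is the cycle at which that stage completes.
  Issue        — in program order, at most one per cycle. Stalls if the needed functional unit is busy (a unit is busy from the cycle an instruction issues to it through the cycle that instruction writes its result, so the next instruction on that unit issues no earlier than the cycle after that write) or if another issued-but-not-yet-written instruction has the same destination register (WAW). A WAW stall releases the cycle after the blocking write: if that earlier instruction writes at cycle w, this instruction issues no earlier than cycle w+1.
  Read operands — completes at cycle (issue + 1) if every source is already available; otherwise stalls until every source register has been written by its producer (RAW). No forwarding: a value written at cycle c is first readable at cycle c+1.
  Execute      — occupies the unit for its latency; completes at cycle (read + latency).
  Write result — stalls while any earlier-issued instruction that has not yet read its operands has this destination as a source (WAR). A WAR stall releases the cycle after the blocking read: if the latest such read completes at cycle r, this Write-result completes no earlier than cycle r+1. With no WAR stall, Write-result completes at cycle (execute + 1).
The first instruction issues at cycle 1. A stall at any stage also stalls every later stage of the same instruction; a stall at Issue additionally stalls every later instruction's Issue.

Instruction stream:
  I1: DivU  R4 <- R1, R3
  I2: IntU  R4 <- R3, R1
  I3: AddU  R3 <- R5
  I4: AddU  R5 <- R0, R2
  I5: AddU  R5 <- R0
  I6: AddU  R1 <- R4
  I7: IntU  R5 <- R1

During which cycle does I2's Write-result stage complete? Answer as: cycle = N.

cycle = 14

c1: I1→DivU
c2: I1 RO
c9: I1 EX
c10: I1 WR R4
c11: I2→IntU
c12: I2 RO · I3→AddU
c13: I2 EX · I3 RO
c14: I2 WR R4
c15: I3 EX
c16: I3 WR R3
c17: I4→AddU
c18: I4 RO
c20: I4 EX
c21: I4 WR R5
c22: I5→AddU
c23: I5 RO
c25: I5 EX
c26: I5 WR R5
c27: I6→AddU
c28: I6 RO · I7→IntU
c30: I6 EX
c31: I6 WR R1
c32: I7 RO
c33: I7 EX
c34: I7 WR R5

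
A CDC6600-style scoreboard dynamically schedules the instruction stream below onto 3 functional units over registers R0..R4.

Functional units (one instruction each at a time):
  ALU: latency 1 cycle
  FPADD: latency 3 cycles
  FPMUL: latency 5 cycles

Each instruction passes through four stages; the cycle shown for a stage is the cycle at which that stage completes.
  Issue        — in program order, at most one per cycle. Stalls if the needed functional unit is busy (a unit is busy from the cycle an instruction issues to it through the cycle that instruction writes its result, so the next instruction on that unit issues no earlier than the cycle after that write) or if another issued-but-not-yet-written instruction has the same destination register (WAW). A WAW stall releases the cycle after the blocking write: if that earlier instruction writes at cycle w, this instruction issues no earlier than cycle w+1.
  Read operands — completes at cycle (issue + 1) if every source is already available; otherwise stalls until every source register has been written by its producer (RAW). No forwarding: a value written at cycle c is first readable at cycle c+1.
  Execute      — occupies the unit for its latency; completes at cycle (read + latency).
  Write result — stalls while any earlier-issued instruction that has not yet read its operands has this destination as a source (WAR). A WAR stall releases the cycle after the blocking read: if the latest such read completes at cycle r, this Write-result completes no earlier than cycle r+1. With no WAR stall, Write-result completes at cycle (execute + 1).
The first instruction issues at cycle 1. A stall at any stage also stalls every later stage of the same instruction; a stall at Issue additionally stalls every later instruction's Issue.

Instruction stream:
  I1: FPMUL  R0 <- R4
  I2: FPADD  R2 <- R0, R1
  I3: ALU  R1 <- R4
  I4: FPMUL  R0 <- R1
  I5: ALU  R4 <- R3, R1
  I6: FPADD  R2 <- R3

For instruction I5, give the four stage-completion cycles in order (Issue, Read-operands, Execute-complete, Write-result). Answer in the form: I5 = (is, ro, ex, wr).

I1 -> (1, 2, 7, 8)
I2 -> (2, 9, 12, 13)  // RAW R0: wait I1 write@8
I3 -> (3, 4, 5, 10)  // WAR R1: wait I2 read@9
I4 -> (9, 11, 16, 17)  // struct: FPMUL busy until I1 writes@8, RAW R1: wait I3 write@10
I5 -> (11, 12, 13, 14)  // struct: ALU busy until I3 writes@10
I6 -> (14, 15, 18, 19)  // struct: FPADD busy until I2 writes@13

I5 = (11, 12, 13, 14)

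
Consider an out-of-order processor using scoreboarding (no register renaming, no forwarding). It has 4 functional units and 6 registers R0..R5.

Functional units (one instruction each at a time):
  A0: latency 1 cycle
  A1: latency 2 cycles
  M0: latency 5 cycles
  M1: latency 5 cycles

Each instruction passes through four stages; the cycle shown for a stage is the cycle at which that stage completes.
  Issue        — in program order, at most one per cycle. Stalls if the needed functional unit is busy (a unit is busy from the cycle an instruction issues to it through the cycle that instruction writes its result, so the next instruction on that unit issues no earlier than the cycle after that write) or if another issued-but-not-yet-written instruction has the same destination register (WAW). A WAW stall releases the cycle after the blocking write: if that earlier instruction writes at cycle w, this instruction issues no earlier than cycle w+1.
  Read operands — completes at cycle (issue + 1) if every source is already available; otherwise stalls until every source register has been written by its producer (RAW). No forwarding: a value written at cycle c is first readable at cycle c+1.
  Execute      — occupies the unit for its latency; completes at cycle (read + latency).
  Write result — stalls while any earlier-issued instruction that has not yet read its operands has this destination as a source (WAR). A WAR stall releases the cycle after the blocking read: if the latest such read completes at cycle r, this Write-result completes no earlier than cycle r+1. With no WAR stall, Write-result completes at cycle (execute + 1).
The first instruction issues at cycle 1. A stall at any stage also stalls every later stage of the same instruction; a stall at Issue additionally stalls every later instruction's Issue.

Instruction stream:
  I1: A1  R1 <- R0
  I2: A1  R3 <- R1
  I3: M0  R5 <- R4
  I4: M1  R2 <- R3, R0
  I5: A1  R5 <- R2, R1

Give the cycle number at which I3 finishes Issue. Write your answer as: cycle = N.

cycle = 7

[1] issue I1 (A1)
[2] I1 read-ops
[4] I1 finished on A1
[5] I1→R1
[6] issue I2 (A1)
[7] I2 read-ops, issue I3 (M0)
[8] I3 read-ops, issue I4 (M1)
[9] I2 finished on A1
[10] I2→R3
[11] I4 read-ops
[13] I3 finished on M0
[14] I3→R5
[15] issue I5 (A1)
[16] I4 finished on M1
[17] I4→R2
[18] I5 read-ops
[20] I5 finished on A1
[21] I5→R5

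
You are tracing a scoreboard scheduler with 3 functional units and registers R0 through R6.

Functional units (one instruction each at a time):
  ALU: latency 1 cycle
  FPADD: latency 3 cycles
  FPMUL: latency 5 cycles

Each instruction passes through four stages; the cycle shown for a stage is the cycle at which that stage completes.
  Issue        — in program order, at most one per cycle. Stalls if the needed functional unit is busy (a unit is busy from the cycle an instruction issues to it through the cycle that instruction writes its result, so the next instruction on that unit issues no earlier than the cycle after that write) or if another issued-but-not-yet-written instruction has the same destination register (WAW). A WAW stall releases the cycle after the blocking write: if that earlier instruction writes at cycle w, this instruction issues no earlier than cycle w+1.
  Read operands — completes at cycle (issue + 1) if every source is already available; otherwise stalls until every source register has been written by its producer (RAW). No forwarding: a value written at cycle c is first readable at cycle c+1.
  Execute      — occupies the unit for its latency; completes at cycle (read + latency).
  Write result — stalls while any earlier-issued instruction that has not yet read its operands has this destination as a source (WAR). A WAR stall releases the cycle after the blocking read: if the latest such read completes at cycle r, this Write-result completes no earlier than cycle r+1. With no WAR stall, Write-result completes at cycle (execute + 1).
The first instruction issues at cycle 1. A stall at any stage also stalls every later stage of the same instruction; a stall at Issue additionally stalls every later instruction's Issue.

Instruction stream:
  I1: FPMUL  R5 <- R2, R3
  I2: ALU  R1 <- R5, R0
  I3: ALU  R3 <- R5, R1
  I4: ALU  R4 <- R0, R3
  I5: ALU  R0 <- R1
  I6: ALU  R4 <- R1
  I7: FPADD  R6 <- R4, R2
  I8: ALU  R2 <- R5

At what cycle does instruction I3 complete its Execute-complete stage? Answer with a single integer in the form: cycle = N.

cycle 1: issue I1 (FPMUL)
cycle 2: I1 read-ops; issue I2 (ALU)
cycle 7: I1 finished on FPMUL
cycle 8: I1→R5
cycle 9: I2 read-ops
cycle 10: I2 finished on ALU
cycle 11: I2→R1
cycle 12: issue I3 (ALU)
cycle 13: I3 read-ops
cycle 14: I3 finished on ALU
cycle 15: I3→R3
cycle 16: issue I4 (ALU)
cycle 17: I4 read-ops
cycle 18: I4 finished on ALU
cycle 19: I4→R4
cycle 20: issue I5 (ALU)
cycle 21: I5 read-ops
cycle 22: I5 finished on ALU
cycle 23: I5→R0
cycle 24: issue I6 (ALU)
cycle 25: I6 read-ops; issue I7 (FPADD)
cycle 26: I6 finished on ALU
cycle 27: I6→R4
cycle 28: I7 read-ops; issue I8 (ALU)
cycle 29: I8 read-ops
cycle 30: I8 finished on ALU
cycle 31: I7 finished on FPADD; I8→R2
cycle 32: I7→R6

cycle = 14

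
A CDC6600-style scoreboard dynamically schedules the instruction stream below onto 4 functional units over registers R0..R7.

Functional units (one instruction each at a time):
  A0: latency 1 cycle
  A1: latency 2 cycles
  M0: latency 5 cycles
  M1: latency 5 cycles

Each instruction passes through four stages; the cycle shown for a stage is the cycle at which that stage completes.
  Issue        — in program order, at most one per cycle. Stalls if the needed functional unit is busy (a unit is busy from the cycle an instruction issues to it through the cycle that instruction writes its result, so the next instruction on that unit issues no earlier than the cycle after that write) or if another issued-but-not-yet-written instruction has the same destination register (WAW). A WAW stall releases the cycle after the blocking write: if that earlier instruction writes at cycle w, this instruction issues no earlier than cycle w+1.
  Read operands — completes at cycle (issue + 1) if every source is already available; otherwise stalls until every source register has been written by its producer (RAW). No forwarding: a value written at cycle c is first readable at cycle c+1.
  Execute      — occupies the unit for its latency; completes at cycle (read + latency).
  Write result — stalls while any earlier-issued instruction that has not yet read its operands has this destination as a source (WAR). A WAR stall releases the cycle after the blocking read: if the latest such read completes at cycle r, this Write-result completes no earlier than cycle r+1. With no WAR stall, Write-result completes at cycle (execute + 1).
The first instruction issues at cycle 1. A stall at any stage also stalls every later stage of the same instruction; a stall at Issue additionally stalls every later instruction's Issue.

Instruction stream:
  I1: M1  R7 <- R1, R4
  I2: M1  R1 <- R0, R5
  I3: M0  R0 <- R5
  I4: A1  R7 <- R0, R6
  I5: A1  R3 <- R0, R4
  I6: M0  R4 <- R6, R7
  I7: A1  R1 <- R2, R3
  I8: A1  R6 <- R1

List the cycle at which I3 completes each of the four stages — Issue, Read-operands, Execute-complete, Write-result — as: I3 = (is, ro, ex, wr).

I1 -> (1, 2, 7, 8)
I2 -> (9, 10, 15, 16)  // struct: M1 busy until I1 writes@8
I3 -> (10, 11, 16, 17)
I4 -> (11, 18, 20, 21)  // RAW R0: wait I3 write@17
I5 -> (22, 23, 25, 26)  // struct: A1 busy until I4 writes@21
I6 -> (23, 24, 29, 30)
I7 -> (27, 28, 30, 31)  // struct: A1 busy until I5 writes@26
I8 -> (32, 33, 35, 36)  // struct: A1 busy until I7 writes@31

I3 = (10, 11, 16, 17)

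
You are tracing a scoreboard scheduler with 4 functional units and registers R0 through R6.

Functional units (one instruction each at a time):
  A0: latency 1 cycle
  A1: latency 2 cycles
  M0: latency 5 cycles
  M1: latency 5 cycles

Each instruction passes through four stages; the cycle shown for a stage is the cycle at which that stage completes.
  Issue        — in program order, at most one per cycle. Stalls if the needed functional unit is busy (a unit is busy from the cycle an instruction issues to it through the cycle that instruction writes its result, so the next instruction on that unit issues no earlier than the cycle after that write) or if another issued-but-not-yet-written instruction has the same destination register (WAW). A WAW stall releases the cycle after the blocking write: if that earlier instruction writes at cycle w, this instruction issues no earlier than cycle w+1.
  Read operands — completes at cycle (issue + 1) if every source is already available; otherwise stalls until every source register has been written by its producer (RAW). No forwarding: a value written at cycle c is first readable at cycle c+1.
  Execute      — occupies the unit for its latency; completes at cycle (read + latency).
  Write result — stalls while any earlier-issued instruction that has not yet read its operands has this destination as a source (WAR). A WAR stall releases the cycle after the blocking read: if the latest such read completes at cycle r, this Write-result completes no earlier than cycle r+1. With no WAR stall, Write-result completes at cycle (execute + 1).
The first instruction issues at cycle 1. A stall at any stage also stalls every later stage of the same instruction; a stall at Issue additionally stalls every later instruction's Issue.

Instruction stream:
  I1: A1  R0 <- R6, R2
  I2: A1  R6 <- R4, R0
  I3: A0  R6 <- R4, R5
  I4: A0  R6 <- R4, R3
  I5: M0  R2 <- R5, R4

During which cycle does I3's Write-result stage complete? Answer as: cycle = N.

I1 -> (1, 2, 4, 5)
I2 -> (6, 7, 9, 10)  // struct: A1 busy until I1 writes@5
I3 -> (11, 12, 13, 14)  // WAW R6: wait I2 write@10
I4 -> (15, 16, 17, 18)  // struct: A0 busy until I3 writes@14
I5 -> (16, 17, 22, 23)

cycle = 14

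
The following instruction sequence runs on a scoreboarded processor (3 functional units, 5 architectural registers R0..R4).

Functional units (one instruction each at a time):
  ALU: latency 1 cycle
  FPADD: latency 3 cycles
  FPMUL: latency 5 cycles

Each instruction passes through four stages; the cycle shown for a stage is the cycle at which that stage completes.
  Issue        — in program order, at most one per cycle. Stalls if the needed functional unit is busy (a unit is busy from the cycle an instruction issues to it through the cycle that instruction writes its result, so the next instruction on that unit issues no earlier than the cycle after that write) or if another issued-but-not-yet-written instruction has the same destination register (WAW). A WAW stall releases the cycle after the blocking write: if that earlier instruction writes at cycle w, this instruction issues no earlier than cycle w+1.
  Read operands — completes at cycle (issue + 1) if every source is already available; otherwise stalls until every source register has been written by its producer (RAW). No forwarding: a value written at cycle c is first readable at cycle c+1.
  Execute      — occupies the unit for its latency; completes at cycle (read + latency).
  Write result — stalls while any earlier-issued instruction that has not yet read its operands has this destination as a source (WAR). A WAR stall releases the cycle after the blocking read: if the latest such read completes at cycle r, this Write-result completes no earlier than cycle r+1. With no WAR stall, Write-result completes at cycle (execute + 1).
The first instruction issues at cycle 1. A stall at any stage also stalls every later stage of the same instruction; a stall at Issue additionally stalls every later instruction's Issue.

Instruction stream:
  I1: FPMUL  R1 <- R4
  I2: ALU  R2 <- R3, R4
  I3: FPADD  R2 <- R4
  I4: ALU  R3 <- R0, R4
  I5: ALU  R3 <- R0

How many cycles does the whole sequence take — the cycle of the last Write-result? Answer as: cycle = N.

t=1  I1 issues→FPMUL
t=2  I1 reads; I2 issues→ALU
t=3  I2 reads
t=4  I2 exec-done
t=5  I2 writes R2
t=6  I3 issues→FPADD
t=7  I1 exec-done; I3 reads; I4 issues→ALU
t=8  I1 writes R1; I4 reads
t=9  I4 exec-done
t=10  I3 exec-done; I4 writes R3
t=11  I3 writes R2; I5 issues→ALU
t=12  I5 reads
t=13  I5 exec-done
t=14  I5 writes R3

cycle = 14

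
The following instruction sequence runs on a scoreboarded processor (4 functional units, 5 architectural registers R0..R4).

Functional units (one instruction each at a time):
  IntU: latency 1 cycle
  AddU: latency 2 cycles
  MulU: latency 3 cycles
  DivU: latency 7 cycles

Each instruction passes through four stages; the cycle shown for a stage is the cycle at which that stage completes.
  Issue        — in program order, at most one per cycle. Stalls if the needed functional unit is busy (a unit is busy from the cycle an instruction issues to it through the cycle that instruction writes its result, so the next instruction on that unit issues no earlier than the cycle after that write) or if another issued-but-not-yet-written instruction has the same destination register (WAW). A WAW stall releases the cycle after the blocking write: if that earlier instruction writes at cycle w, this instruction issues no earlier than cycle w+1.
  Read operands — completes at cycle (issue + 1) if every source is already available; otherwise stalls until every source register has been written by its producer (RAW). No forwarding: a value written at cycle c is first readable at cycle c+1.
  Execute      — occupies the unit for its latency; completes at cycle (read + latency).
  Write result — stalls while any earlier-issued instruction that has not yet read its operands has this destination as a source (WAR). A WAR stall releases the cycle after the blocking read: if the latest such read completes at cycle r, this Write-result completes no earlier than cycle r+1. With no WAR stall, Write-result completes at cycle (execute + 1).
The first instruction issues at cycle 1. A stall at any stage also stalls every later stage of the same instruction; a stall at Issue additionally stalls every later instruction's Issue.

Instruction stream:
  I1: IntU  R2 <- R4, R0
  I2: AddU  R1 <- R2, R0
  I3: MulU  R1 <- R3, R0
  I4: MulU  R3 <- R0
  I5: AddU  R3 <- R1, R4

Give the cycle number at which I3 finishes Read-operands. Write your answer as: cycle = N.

cycle = 10

t=1  I1→IntU
t=2  I1 RO | I2→AddU
t=3  I1 EX
t=4  I1 WR R2
t=5  I2 RO
t=7  I2 EX
t=8  I2 WR R1
t=9  I3→MulU
t=10  I3 RO
t=13  I3 EX
t=14  I3 WR R1
t=15  I4→MulU
t=16  I4 RO
t=19  I4 EX
t=20  I4 WR R3
t=21  I5→AddU
t=22  I5 RO
t=24  I5 EX
t=25  I5 WR R3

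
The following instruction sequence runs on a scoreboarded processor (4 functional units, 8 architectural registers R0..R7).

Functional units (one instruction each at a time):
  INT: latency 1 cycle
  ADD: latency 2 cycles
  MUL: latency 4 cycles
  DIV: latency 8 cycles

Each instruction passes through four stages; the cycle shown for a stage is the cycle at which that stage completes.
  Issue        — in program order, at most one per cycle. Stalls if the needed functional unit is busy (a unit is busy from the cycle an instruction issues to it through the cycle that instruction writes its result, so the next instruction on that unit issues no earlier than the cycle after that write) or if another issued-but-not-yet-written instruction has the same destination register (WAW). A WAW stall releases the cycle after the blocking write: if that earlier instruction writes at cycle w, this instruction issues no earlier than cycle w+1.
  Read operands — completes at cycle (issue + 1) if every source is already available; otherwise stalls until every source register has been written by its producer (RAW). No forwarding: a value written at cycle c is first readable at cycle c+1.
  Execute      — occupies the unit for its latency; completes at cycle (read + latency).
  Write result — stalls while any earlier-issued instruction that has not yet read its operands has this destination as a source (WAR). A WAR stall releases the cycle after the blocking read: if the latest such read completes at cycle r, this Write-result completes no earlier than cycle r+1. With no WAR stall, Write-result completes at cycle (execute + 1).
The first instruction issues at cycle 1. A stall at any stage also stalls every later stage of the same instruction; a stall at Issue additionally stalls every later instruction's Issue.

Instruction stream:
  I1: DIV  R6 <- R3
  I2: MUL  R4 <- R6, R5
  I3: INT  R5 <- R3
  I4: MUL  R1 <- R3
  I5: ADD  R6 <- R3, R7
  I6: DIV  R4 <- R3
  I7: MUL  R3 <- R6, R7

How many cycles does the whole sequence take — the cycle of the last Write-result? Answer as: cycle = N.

c1: I1 dispatched to DIV
c2: I1 operands ready, I2 dispatched to MUL
c3: I3 dispatched to INT
c4: I3 operands ready
c5: I3 complete
c10: I1 complete
c11: R6←I1
c12: I2 operands ready
c13: R5←I3
c16: I2 complete
c17: R4←I2
c18: I4 dispatched to MUL
c19: I4 operands ready, I5 dispatched to ADD
c20: I5 operands ready, I6 dispatched to DIV
c21: I6 operands ready
c22: I5 complete
c23: I4 complete, R6←I5
c24: R1←I4
c25: I7 dispatched to MUL
c26: I7 operands ready
c29: I6 complete
c30: R4←I6, I7 complete
c31: R3←I7

cycle = 31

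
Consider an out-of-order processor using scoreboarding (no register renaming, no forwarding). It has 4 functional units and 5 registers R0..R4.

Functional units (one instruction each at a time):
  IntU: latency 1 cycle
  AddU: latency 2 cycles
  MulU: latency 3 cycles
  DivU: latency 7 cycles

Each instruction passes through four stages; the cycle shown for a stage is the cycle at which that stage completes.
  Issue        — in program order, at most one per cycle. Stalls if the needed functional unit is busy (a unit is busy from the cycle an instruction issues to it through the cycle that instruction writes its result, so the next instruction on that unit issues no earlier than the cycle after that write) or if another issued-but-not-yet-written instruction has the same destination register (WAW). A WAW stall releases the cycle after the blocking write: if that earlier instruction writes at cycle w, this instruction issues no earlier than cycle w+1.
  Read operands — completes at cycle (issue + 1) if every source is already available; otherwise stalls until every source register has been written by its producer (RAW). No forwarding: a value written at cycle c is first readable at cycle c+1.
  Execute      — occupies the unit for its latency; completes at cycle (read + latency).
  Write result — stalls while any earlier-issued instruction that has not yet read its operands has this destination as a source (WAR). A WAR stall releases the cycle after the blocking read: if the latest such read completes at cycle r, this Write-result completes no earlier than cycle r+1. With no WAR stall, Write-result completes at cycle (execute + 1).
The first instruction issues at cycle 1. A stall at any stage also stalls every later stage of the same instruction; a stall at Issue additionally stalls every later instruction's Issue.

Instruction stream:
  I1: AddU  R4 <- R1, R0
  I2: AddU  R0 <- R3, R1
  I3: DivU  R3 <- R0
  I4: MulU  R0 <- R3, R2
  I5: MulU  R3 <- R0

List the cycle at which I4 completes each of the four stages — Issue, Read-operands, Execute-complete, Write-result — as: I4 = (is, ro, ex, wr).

cycle 1: I1→AddU
cycle 2: I1 RO
cycle 4: I1 EX
cycle 5: I1 WR R4
cycle 6: I2→AddU
cycle 7: I2 RO | I3→DivU
cycle 9: I2 EX
cycle 10: I2 WR R0
cycle 11: I3 RO | I4→MulU
cycle 18: I3 EX
cycle 19: I3 WR R3
cycle 20: I4 RO
cycle 23: I4 EX
cycle 24: I4 WR R0
cycle 25: I5→MulU
cycle 26: I5 RO
cycle 29: I5 EX
cycle 30: I5 WR R3

I4 = (11, 20, 23, 24)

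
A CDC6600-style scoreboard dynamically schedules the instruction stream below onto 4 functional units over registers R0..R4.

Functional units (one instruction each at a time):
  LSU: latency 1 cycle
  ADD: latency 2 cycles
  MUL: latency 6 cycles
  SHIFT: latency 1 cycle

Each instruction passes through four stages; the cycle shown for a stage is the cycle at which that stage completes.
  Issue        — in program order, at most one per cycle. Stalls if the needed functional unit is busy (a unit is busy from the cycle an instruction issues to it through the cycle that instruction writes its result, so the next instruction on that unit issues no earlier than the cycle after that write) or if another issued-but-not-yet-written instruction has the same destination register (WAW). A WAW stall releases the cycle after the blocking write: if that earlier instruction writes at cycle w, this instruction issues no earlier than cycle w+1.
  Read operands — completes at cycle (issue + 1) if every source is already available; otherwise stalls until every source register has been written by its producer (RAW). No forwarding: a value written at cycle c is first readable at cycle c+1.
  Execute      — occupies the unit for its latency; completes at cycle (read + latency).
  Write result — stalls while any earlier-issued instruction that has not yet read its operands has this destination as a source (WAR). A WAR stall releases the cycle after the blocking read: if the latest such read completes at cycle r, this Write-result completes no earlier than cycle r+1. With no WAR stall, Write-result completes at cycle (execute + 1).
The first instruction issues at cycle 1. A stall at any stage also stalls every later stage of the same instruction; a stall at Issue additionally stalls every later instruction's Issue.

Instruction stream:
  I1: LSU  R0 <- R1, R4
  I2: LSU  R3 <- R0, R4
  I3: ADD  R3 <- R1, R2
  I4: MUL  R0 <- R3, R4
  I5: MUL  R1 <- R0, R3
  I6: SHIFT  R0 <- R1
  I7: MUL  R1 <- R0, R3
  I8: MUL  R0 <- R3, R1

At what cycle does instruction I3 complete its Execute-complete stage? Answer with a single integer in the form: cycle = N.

cycle = 12

[I1] 1/2/3/4
[I2] 5/6/7/8  (struct: LSU busy until I1 writes@4)
[I3] 9/10/12/13  (WAW R3: wait I2 write@8)
[I4] 10/14/20/21  (RAW R3: wait I3 write@13)
[I5] 22/23/29/30  (struct: MUL busy until I4 writes@21)
[I6] 23/31/32/33  (RAW R1: wait I5 write@30)
[I7] 31/34/40/41  (struct: MUL busy until I5 writes@30; RAW R0: wait I6 write@33)
[I8] 42/43/49/50  (struct: MUL busy until I7 writes@41)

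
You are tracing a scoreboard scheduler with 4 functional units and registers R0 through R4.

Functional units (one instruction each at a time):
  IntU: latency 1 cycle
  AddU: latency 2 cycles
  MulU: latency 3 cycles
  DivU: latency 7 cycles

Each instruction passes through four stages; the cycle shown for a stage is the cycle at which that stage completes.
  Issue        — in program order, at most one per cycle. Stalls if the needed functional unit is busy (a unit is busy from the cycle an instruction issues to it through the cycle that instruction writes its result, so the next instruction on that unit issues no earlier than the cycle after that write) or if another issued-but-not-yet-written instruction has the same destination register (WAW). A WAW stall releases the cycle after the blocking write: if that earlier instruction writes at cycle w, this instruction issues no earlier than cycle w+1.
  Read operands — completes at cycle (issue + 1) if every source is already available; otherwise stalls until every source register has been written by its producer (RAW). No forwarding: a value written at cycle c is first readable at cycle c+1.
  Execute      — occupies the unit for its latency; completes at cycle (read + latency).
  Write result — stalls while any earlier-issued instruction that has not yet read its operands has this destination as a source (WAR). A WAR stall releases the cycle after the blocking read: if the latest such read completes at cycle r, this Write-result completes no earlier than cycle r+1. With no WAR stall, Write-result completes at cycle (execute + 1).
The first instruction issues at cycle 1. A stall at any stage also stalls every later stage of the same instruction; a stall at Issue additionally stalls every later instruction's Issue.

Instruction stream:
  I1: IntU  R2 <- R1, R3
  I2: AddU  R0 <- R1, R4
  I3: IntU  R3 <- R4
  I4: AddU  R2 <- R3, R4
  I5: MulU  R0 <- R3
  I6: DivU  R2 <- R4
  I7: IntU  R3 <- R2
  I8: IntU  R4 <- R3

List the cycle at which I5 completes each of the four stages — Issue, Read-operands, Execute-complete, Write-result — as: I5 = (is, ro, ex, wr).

I5 = (8, 9, 12, 13)

I1: IS=1 RO=2 EX=3 WR=4
I2: IS=2 RO=3 EX=5 WR=6
I3: IS=5 RO=6 EX=7 WR=8  [struct: IntU busy until I1 writes@4]
I4: IS=7 RO=9 EX=11 WR=12  [struct: AddU busy until I2 writes@6; RAW R3: wait I3 write@8]
I5: IS=8 RO=9 EX=12 WR=13
I6: IS=13 RO=14 EX=21 WR=22  [WAW R2: wait I4 write@12]
I7: IS=14 RO=23 EX=24 WR=25  [RAW R2: wait I6 write@22]
I8: IS=26 RO=27 EX=28 WR=29  [struct: IntU busy until I7 writes@25]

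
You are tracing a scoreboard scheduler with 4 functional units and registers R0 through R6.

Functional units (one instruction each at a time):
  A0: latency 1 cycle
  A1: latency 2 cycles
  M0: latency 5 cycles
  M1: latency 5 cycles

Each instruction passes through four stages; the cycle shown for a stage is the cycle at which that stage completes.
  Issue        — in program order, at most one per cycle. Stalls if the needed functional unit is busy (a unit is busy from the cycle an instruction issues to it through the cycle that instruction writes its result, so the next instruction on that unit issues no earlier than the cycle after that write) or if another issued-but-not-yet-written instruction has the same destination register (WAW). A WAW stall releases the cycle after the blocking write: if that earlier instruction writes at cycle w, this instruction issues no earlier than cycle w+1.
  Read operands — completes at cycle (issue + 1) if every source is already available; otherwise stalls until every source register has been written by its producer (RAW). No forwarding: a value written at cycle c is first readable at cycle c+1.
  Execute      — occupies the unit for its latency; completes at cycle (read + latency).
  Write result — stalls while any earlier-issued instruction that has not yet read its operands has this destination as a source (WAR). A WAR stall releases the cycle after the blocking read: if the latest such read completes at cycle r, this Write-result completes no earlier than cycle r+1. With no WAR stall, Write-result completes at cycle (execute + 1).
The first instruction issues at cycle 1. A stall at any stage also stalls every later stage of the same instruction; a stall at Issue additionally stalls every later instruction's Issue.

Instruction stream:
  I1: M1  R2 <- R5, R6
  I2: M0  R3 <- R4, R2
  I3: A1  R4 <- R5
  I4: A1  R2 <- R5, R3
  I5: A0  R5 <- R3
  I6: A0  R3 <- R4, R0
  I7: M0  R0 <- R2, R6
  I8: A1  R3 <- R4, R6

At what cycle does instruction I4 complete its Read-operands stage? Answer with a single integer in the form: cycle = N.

cycle = 16

t=1  I1 issues→M1
t=2  I1 reads; I2 issues→M0
t=3  I3 issues→A1
t=4  I3 reads
t=6  I3 exec-done
t=7  I1 exec-done
t=8  I1 writes R2
t=9  I2 reads
t=10  I3 writes R4
t=11  I4 issues→A1
t=12  I5 issues→A0
t=14  I2 exec-done
t=15  I2 writes R3
t=16  I4 reads; I5 reads
t=17  I5 exec-done
t=18  I4 exec-done; I5 writes R5
t=19  I4 writes R2; I6 issues→A0
t=20  I6 reads; I7 issues→M0
t=21  I6 exec-done; I7 reads
t=22  I6 writes R3
t=23  I8 issues→A1
t=24  I8 reads
t=26  I7 exec-done; I8 exec-done
t=27  I7 writes R0; I8 writes R3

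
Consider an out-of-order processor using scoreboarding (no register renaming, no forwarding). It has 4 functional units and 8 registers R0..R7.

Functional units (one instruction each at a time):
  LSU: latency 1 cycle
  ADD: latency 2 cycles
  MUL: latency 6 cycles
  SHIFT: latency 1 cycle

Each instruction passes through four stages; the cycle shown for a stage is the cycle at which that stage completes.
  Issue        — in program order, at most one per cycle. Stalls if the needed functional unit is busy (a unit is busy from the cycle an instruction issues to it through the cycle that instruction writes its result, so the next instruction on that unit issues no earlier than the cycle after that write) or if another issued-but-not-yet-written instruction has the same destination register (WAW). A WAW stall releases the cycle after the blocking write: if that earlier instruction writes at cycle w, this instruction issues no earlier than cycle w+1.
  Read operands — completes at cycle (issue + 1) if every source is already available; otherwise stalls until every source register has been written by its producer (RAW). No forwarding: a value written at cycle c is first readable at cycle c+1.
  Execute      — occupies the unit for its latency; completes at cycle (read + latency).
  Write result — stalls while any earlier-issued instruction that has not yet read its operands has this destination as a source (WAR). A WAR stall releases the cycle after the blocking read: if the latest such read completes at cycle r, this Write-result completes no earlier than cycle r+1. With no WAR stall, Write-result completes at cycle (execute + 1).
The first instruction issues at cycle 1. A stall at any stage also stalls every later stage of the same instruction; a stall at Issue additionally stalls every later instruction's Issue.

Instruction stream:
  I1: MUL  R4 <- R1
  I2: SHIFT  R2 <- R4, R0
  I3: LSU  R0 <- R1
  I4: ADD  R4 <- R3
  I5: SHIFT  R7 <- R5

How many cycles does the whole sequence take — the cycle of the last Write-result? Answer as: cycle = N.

cycle = 16

t=1  I1 dispatched to MUL
t=2  I1 operands ready | I2 dispatched to SHIFT
t=3  I3 dispatched to LSU
t=4  I3 operands ready
t=5  I3 complete
t=8  I1 complete
t=9  R4←I1
t=10  I2 operands ready | I4 dispatched to ADD
t=11  I2 complete | R0←I3 | I4 operands ready
t=12  R2←I2
t=13  I4 complete | I5 dispatched to SHIFT
t=14  R4←I4 | I5 operands ready
t=15  I5 complete
t=16  R7←I5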